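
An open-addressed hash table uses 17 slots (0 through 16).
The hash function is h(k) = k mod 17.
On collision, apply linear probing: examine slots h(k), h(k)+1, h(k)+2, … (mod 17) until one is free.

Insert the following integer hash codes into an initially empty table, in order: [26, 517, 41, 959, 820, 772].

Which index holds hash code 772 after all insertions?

26: h=9 -> slot 9
517: h=7 -> slot 7
41: h=7, probe 7,8 -> slot 8
959: h=7, probe 7,8,9,10 -> slot 10
820: h=4 -> slot 4
772: h=7, probe 7,8,9,10,11 -> slot 11
Table: [—, —, —, —, 820, —, —, 517, 41, 26, 959, 772, —, —, —, —, —]

11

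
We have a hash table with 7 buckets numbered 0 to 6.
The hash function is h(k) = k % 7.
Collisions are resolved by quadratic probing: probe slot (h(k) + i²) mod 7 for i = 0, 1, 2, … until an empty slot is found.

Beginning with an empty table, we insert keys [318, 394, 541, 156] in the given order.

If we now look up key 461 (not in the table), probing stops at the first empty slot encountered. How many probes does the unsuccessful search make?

Insert 318: h=3, slot 3 empty → index 3.
Insert 394: h=2, slot 2 empty → index 2.
Insert 541: h=2, slots 2,3 occupied → index 6.
Insert 156: h=2, slots 2,3,6 occupied → index 4.
Table: [-, -, 394, 318, 156, -, 541]
Lookup 461: h=6, probe 6,0 → slot 0 empty, not found.

2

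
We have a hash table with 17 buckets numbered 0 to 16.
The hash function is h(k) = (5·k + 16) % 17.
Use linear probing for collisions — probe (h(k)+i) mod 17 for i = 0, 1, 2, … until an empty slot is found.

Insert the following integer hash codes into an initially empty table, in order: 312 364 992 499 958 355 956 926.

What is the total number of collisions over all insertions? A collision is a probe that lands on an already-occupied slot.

Insert 312: h=12, slot 12 empty → index 12.
Insert 364: h=0, slot 0 empty → index 0.
Insert 992: h=12, slot 12 occupied → index 13.
Insert 499: h=12, slots 12,13 occupied → index 14.
Insert 958: h=12, slots 12,13,14 occupied → index 15.
Insert 355: h=6, slot 6 empty → index 6.
Insert 956: h=2, slot 2 empty → index 2.
Insert 926: h=5, slot 5 empty → index 5.
Table: [364, -, 956, -, -, 926, 355, -, -, -, -, -, 312, 992, 499, 958, -]

6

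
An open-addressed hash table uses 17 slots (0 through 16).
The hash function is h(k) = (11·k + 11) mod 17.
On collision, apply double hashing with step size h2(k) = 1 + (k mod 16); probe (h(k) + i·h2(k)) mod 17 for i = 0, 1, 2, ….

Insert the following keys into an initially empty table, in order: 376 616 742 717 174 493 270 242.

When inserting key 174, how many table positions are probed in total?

Insert 376: h=16, slot 16 empty -> index 16.
Insert 616: h=4, slot 4 empty -> index 4.
Insert 742: h=13, slot 13 empty -> index 13.
Insert 717: h=10, slot 10 empty -> index 10.
Insert 174: h=4, h2=15, slot 4 occupied -> index 2.
Insert 493: h=11, slot 11 empty -> index 11.
Insert 270: h=6, slot 6 empty -> index 6.
Insert 242: h=4, h2=3, slot 4 occupied -> index 7.
Table: [—, —, 174, —, 616, —, 270, 242, —, —, 717, 493, —, 742, —, —, 376]

2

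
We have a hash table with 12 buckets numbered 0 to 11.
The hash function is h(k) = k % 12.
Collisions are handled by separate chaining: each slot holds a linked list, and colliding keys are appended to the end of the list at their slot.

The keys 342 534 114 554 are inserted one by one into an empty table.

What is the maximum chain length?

3

Insert 342: h=6, bucket 6 empty -> new chain.
Insert 534: h=6, bucket 6 nonempty -> append to chain.
Insert 114: h=6, bucket 6 nonempty -> append to chain.
Insert 554: h=2, bucket 2 empty -> new chain.
Final buckets:
0: -
1: -
2: 554
3: -
4: -
5: -
6: 342 -> 534 -> 114
7: -
8: -
9: -
10: -
11: -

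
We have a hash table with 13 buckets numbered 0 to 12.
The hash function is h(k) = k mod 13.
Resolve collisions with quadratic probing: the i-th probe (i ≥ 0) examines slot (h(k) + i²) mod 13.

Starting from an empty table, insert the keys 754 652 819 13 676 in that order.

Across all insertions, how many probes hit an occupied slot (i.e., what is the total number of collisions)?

754: h=0 -> slot 0
652: h=2 -> slot 2
819: h=0, probe 0,1 -> slot 1
13: h=0, probe 0,1,4 -> slot 4
676: h=0, probe 0,1,4,9 -> slot 9
Table: [754, 819, 652, -, 13, -, -, -, -, 676, -, -, -]

6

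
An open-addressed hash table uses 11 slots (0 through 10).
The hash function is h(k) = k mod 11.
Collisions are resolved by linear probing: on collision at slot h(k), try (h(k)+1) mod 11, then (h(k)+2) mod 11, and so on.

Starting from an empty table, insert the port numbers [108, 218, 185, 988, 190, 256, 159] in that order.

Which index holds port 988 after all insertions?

1

108 hashes to 9; slot 9 is free → place at 9.
218 hashes to 9; 9 taken → place at 10.
185 hashes to 9; 9,10 taken → place at 0.
988 hashes to 9; 9,10,0 taken → place at 1.
190 hashes to 3; slot 3 is free → place at 3.
256 hashes to 3; 3 taken → place at 4.
159 hashes to 5; slot 5 is free → place at 5.
Table: [185, 988, ∅, 190, 256, 159, ∅, ∅, ∅, 108, 218]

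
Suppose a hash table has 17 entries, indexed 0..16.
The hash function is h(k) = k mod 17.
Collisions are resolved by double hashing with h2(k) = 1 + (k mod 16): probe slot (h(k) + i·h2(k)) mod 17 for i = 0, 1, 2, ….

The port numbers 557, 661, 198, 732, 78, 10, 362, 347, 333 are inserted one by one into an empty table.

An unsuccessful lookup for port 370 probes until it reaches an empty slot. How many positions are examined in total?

557: h=13 → slot 13
661: h=15 → slot 15
198: h=11 → slot 11
732: h=1 → slot 1
78: h=10 → slot 10
10: h=10, h2=11, probe 10,4 → slot 4
362: h=5 → slot 5
347: h=7 → slot 7
333: h=10, h2=14, probe 10,7,4,1,15,12 → slot 12
Table: [_, 732, _, _, 10, 362, _, 347, _, _, 78, 198, 333, 557, _, 661, _]
Lookup 370: h=13, h2=3, probe 13,16 → slot 16 empty, not found.

2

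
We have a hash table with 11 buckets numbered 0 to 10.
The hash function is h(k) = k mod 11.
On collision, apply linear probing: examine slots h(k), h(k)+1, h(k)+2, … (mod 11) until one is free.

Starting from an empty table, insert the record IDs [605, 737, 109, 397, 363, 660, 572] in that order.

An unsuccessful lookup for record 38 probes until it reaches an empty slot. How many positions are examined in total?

605 hashes to 0; slot 0 is free => place at 0.
737 hashes to 0; 0 taken => place at 1.
109 hashes to 10; slot 10 is free => place at 10.
397 hashes to 1; 1 taken => place at 2.
363 hashes to 0; 0,1,2 taken => place at 3.
660 hashes to 0; 0,1,2,3 taken => place at 4.
572 hashes to 0; 0,1,2,3,4 taken => place at 5.
Table: [605, 737, 397, 363, 660, 572, _, _, _, _, 109]
Lookup 38: h=5, probe 5,6 → slot 6 empty, not found.

2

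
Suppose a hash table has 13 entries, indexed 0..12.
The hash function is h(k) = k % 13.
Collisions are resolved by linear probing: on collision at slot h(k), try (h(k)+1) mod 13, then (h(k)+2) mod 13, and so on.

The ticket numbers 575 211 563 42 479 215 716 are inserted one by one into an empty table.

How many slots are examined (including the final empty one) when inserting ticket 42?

4

Insert 575: h=3, slot 3 empty -> index 3.
Insert 211: h=3, slot 3 occupied -> index 4.
Insert 563: h=4, slot 4 occupied -> index 5.
Insert 42: h=3, slots 3,4,5 occupied -> index 6.
Insert 479: h=11, slot 11 empty -> index 11.
Insert 215: h=7, slot 7 empty -> index 7.
Insert 716: h=1, slot 1 empty -> index 1.
Table: [-, 716, -, 575, 211, 563, 42, 215, -, -, -, 479, -]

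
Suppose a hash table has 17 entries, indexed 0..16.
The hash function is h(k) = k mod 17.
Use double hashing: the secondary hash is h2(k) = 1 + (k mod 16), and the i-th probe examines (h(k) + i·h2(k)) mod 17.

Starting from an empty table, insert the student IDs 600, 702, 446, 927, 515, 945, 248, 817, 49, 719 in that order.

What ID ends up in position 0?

719

Insert 600: h=5, slot 5 empty -> index 5.
Insert 702: h=5, h2=15, slot 5 occupied -> index 3.
Insert 446: h=4, slot 4 empty -> index 4.
Insert 927: h=9, slot 9 empty -> index 9.
Insert 515: h=5, h2=4, slots 5,9 occupied -> index 13.
Insert 945: h=10, slot 10 empty -> index 10.
Insert 248: h=10, h2=9, slot 10 occupied -> index 2.
Insert 817: h=1, slot 1 empty -> index 1.
Insert 49: h=15, slot 15 empty -> index 15.
Insert 719: h=5, h2=16, slots 5,4,3,2,1 occupied -> index 0.
Table: [719, 817, 248, 702, 446, 600, _, _, _, 927, 945, _, _, 515, _, 49, _]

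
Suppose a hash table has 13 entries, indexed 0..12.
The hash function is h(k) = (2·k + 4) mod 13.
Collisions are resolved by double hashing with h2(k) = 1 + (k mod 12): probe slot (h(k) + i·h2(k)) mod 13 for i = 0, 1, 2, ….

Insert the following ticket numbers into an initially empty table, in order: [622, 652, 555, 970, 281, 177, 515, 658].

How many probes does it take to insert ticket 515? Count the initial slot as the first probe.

3

Insert 622: h=0, slot 0 empty → index 0.
Insert 652: h=8, slot 8 empty → index 8.
Insert 555: h=9, slot 9 empty → index 9.
Insert 970: h=7, slot 7 empty → index 7.
Insert 281: h=7, h2=6, slots 7,0 occupied → index 6.
Insert 177: h=7, h2=10, slot 7 occupied → index 4.
Insert 515: h=7, h2=12, slots 7,6 occupied → index 5.
Insert 658: h=7, h2=11, slots 7,5 occupied → index 3.
Table: [622, —, —, 658, 177, 515, 281, 970, 652, 555, —, —, —]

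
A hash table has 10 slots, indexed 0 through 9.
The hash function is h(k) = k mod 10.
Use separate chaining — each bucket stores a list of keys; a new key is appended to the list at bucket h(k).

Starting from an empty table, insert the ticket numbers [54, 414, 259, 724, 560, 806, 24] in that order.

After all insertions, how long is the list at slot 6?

1

54 -> bucket 4
414 -> bucket 4 (collision)
259 -> bucket 9
724 -> bucket 4 (collision)
560 -> bucket 0
806 -> bucket 6
24 -> bucket 4 (collision)
Final buckets:
0: 560
1: .
2: .
3: .
4: 54 -> 414 -> 724 -> 24
5: .
6: 806
7: .
8: .
9: 259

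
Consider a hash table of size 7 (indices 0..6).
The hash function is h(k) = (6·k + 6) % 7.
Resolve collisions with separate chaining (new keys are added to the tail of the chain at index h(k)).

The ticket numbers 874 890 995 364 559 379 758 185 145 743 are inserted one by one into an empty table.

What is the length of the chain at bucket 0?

Insert 874: h=0, bucket 0 empty -> new chain.
Insert 890: h=5, bucket 5 empty -> new chain.
Insert 995: h=5, bucket 5 nonempty -> append to chain.
Insert 364: h=6, bucket 6 empty -> new chain.
Insert 559: h=0, bucket 0 nonempty -> append to chain.
Insert 379: h=5, bucket 5 nonempty -> append to chain.
Insert 758: h=4, bucket 4 empty -> new chain.
Insert 185: h=3, bucket 3 empty -> new chain.
Insert 145: h=1, bucket 1 empty -> new chain.
Insert 743: h=5, bucket 5 nonempty -> append to chain.
Final buckets:
0: 874 -> 559
1: 145
2: .
3: 185
4: 758
5: 890 -> 995 -> 379 -> 743
6: 364

2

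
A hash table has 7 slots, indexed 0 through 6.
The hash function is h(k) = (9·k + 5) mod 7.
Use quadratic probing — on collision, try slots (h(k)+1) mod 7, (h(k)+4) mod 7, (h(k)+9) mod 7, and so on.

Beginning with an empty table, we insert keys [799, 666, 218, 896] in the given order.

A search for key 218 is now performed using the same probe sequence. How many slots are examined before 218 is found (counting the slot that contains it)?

3

Insert 799: h=0, slot 0 empty => index 0.
Insert 666: h=0, slot 0 occupied => index 1.
Insert 218: h=0, slots 0,1 occupied => index 4.
Insert 896: h=5, slot 5 empty => index 5.
Table: [799, 666, -, -, 218, 896, -]
Lookup 218: h=0, probe 0,1,4 → found at 4.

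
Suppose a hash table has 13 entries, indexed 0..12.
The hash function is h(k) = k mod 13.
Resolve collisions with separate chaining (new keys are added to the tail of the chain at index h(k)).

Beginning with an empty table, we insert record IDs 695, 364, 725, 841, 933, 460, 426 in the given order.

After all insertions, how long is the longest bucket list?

3

695 → bucket 6
364 → bucket 0
725 → bucket 10
841 → bucket 9
933 → bucket 10 (collision)
460 → bucket 5
426 → bucket 10 (collision)
Final buckets:
0: 364
1: -
2: -
3: -
4: -
5: 460
6: 695
7: -
8: -
9: 841
10: 725 -> 933 -> 426
11: -
12: -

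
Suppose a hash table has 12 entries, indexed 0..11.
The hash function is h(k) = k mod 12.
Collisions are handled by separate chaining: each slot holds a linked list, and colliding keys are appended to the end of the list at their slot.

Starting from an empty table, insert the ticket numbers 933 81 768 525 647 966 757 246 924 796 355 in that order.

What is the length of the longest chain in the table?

3

933 -> bucket 9
81 -> bucket 9 (collision)
768 -> bucket 0
525 -> bucket 9 (collision)
647 -> bucket 11
966 -> bucket 6
757 -> bucket 1
246 -> bucket 6 (collision)
924 -> bucket 0 (collision)
796 -> bucket 4
355 -> bucket 7
Final buckets:
0: 768 -> 924
1: 757
2: ∅
3: ∅
4: 796
5: ∅
6: 966 -> 246
7: 355
8: ∅
9: 933 -> 81 -> 525
10: ∅
11: 647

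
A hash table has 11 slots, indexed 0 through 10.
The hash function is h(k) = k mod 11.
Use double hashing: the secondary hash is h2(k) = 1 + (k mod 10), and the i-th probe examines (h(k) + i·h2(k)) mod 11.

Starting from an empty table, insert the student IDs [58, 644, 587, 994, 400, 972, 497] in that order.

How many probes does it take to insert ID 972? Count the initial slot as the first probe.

2

58 hashes to 3; slot 3 is free => place at 3.
644 hashes to 6; slot 6 is free => place at 6.
587 hashes to 4; slot 4 is free => place at 4.
994 hashes to 4, h2=5; 4 taken => place at 9.
400 hashes to 4, h2=1; 4 taken => place at 5.
972 hashes to 4, h2=3; 4 taken => place at 7.
497 hashes to 2; slot 2 is free => place at 2.
Table: [—, —, 497, 58, 587, 400, 644, 972, —, 994, —]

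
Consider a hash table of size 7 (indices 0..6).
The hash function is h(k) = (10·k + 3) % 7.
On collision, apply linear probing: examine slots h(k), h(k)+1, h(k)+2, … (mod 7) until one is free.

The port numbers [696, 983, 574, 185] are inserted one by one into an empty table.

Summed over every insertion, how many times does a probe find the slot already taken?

Insert 696: h=5, slot 5 empty -> index 5.
Insert 983: h=5, slot 5 occupied -> index 6.
Insert 574: h=3, slot 3 empty -> index 3.
Insert 185: h=5, slots 5,6 occupied -> index 0.
Table: [185, —, —, 574, —, 696, 983]

3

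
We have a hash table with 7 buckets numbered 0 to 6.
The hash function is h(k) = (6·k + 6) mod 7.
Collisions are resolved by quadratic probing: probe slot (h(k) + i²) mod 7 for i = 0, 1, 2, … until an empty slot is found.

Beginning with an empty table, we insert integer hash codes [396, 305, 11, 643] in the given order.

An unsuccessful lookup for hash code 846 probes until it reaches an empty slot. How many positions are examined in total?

2

396: h=2 => slot 2
305: h=2, probe 2,3 => slot 3
11: h=2, probe 2,3,6 => slot 6
643: h=0 => slot 0
Table: [643, -, 396, 305, -, -, 11]
Lookup 846: h=0, probe 0,1 → slot 1 empty, not found.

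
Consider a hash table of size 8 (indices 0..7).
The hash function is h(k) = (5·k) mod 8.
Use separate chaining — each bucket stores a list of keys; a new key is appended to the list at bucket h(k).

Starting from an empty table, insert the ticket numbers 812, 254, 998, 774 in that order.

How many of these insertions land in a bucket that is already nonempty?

2

Insert 812: h=4, bucket 4 empty -> new chain.
Insert 254: h=6, bucket 6 empty -> new chain.
Insert 998: h=6, bucket 6 nonempty -> append to chain.
Insert 774: h=6, bucket 6 nonempty -> append to chain.
Final buckets:
0: .
1: .
2: .
3: .
4: 812
5: .
6: 254 -> 998 -> 774
7: .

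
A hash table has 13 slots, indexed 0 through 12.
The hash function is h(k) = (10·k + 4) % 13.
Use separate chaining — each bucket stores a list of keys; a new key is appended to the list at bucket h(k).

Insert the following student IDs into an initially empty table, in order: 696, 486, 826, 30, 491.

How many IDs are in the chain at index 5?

1

696 -> bucket 9
486 -> bucket 2
826 -> bucket 9 (collision)
30 -> bucket 5
491 -> bucket 0
Final buckets:
0: 491
1: _
2: 486
3: _
4: _
5: 30
6: _
7: _
8: _
9: 696 -> 826
10: _
11: _
12: _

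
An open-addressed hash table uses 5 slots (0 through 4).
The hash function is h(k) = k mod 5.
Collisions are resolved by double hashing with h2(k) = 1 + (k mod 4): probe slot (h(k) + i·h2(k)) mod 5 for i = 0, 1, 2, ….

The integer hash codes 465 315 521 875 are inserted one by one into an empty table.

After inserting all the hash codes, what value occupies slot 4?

315

465 hashes to 0; slot 0 is free -> place at 0.
315 hashes to 0, h2=4; 0 taken -> place at 4.
521 hashes to 1; slot 1 is free -> place at 1.
875 hashes to 0, h2=4; 0,4 taken -> place at 3.
Table: [465, 521, ∅, 875, 315]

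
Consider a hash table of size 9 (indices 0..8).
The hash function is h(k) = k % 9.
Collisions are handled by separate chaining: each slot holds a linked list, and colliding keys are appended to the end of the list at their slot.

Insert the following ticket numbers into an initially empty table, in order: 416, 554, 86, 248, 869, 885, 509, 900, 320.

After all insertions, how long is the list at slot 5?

6

416 -> bucket 2
554 -> bucket 5
86 -> bucket 5 (collision)
248 -> bucket 5 (collision)
869 -> bucket 5 (collision)
885 -> bucket 3
509 -> bucket 5 (collision)
900 -> bucket 0
320 -> bucket 5 (collision)
Final buckets:
0: 900
1: ∅
2: 416
3: 885
4: ∅
5: 554 -> 86 -> 248 -> 869 -> 509 -> 320
6: ∅
7: ∅
8: ∅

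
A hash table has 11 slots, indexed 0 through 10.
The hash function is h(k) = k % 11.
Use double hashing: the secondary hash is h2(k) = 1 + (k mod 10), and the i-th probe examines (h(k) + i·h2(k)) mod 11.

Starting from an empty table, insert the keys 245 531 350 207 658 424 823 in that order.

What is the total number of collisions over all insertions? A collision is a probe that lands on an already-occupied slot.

5

245: h=3 => slot 3
531: h=3, h2=2, probe 3,5 => slot 5
350: h=9 => slot 9
207: h=9, h2=8, probe 9,6 => slot 6
658: h=9, h2=9, probe 9,7 => slot 7
424: h=6, h2=5, probe 6,0 => slot 0
823: h=9, h2=4, probe 9,2 => slot 2
Table: [424, ∅, 823, 245, ∅, 531, 207, 658, ∅, 350, ∅]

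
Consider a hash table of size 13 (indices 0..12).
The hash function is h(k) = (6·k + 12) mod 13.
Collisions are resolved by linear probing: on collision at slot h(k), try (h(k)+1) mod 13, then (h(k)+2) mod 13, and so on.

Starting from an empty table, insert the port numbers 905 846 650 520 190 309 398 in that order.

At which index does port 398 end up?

10

Insert 905: h=8, slot 8 empty -> index 8.
Insert 846: h=5, slot 5 empty -> index 5.
Insert 650: h=12, slot 12 empty -> index 12.
Insert 520: h=12, slot 12 occupied -> index 0.
Insert 190: h=8, slot 8 occupied -> index 9.
Insert 309: h=7, slot 7 empty -> index 7.
Insert 398: h=8, slots 8,9 occupied -> index 10.
Table: [520, ∅, ∅, ∅, ∅, 846, ∅, 309, 905, 190, 398, ∅, 650]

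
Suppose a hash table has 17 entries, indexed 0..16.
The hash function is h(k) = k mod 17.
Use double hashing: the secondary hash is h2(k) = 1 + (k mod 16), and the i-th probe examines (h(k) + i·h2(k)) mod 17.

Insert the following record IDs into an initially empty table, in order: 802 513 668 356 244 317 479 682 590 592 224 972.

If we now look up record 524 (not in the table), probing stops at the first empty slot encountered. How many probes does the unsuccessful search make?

Insert 802: h=3, slot 3 empty -> index 3.
Insert 513: h=3, h2=2, slot 3 occupied -> index 5.
Insert 668: h=5, h2=13, slot 5 occupied -> index 1.
Insert 356: h=16, slot 16 empty -> index 16.
Insert 244: h=6, slot 6 empty -> index 6.
Insert 317: h=11, slot 11 empty -> index 11.
Insert 479: h=3, h2=16, slot 3 occupied -> index 2.
Insert 682: h=2, h2=11, slot 2 occupied -> index 13.
Insert 590: h=12, slot 12 empty -> index 12.
Insert 592: h=14, slot 14 empty -> index 14.
Insert 224: h=3, h2=1, slot 3 occupied -> index 4.
Insert 972: h=3, h2=13, slots 3,16,12 occupied -> index 8.
Table: [—, 668, 479, 802, 224, 513, 244, —, 972, —, —, 317, 590, 682, 592, —, 356]
Lookup 524: h=14, h2=13, probe 14,10 → slot 10 empty, not found.

2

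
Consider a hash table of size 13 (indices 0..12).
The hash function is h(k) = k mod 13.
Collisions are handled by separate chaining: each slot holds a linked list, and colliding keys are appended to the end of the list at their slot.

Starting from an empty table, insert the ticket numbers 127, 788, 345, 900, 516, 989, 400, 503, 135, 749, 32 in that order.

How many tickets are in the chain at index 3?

1

Insert 127: h=10, bucket 10 empty → new chain.
Insert 788: h=8, bucket 8 empty → new chain.
Insert 345: h=7, bucket 7 empty → new chain.
Insert 900: h=3, bucket 3 empty → new chain.
Insert 516: h=9, bucket 9 empty → new chain.
Insert 989: h=1, bucket 1 empty → new chain.
Insert 400: h=10, bucket 10 nonempty → append to chain.
Insert 503: h=9, bucket 9 nonempty → append to chain.
Insert 135: h=5, bucket 5 empty → new chain.
Insert 749: h=8, bucket 8 nonempty → append to chain.
Insert 32: h=6, bucket 6 empty → new chain.
Final buckets:
0: .
1: 989
2: .
3: 900
4: .
5: 135
6: 32
7: 345
8: 788 -> 749
9: 516 -> 503
10: 127 -> 400
11: .
12: .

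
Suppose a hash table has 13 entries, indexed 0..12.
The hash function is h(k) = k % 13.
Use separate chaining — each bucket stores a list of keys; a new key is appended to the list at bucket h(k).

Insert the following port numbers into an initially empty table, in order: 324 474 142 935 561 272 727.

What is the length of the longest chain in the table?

5

324 → bucket 12
474 → bucket 6
142 → bucket 12 (collision)
935 → bucket 12 (collision)
561 → bucket 2
272 → bucket 12 (collision)
727 → bucket 12 (collision)
Final buckets:
0: -
1: -
2: 561
3: -
4: -
5: -
6: 474
7: -
8: -
9: -
10: -
11: -
12: 324 -> 142 -> 935 -> 272 -> 727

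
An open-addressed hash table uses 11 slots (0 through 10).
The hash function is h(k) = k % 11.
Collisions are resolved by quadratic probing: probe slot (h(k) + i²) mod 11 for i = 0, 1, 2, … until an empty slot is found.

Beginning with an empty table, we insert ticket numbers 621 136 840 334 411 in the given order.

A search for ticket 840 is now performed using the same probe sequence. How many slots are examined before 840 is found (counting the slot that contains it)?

3

621: h=5 -> slot 5
136: h=4 -> slot 4
840: h=4, probe 4,5,8 -> slot 8
334: h=4, probe 4,5,8,2 -> slot 2
411: h=4, probe 4,5,8,2,9 -> slot 9
Table: [—, —, 334, —, 136, 621, —, —, 840, 411, —]
Lookup 840: h=4, probe 4,5,8 → found at 8.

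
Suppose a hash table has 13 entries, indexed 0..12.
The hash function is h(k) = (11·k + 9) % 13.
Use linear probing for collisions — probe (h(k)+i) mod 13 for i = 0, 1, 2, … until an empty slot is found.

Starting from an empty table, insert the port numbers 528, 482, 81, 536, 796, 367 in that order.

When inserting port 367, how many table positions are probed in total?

528: h=6 => slot 6
482: h=7 => slot 7
81: h=3 => slot 3
536: h=3, probe 3,4 => slot 4
796: h=3, probe 3,4,5 => slot 5
367: h=3, probe 3,4,5,6,7,8 => slot 8
Table: [., ., ., 81, 536, 796, 528, 482, 367, ., ., ., .]

6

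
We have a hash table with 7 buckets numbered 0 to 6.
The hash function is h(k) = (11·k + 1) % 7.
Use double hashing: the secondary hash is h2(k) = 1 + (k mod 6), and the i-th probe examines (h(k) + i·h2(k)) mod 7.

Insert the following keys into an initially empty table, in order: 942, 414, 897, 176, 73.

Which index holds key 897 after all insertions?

942: h=3 => slot 3
414: h=5 => slot 5
897: h=5, h2=4, probe 5,2 => slot 2
176: h=5, h2=3, probe 5,1 => slot 1
73: h=6 => slot 6
Table: [_, 176, 897, 942, _, 414, 73]

2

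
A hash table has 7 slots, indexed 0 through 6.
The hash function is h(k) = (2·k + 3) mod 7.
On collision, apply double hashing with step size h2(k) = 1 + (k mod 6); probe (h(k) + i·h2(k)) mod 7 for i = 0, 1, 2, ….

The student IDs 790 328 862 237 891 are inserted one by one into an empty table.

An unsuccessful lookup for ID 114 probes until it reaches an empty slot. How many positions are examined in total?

790: h=1 → slot 1
328: h=1, h2=5, probe 1,6 → slot 6
862: h=5 → slot 5
237: h=1, h2=4, probe 1,5,2 → slot 2
891: h=0 → slot 0
Table: [891, 790, 237, ., ., 862, 328]
Lookup 114: h=0, h2=1, probe 0,1,2,3 → slot 3 empty, not found.

4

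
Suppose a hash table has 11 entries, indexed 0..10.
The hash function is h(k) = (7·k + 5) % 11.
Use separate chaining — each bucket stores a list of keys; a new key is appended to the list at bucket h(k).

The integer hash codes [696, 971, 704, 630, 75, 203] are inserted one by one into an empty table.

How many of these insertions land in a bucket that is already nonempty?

Insert 696: h=4, bucket 4 empty → new chain.
Insert 971: h=4, bucket 4 nonempty → append to chain.
Insert 704: h=5, bucket 5 empty → new chain.
Insert 630: h=4, bucket 4 nonempty → append to chain.
Insert 75: h=2, bucket 2 empty → new chain.
Insert 203: h=7, bucket 7 empty → new chain.
Final buckets:
0: —
1: —
2: 75
3: —
4: 696 -> 971 -> 630
5: 704
6: —
7: 203
8: —
9: —
10: —

2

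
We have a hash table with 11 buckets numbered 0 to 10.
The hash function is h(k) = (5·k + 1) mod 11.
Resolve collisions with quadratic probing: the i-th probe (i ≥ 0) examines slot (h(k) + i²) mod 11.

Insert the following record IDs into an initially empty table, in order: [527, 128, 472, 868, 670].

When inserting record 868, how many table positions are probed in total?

3

527 hashes to 7; slot 7 is free => place at 7.
128 hashes to 3; slot 3 is free => place at 3.
472 hashes to 7; 7 taken => place at 8.
868 hashes to 7; 7,8 taken => place at 0.
670 hashes to 7; 7,8,0 taken => place at 5.
Table: [868, ∅, ∅, 128, ∅, 670, ∅, 527, 472, ∅, ∅]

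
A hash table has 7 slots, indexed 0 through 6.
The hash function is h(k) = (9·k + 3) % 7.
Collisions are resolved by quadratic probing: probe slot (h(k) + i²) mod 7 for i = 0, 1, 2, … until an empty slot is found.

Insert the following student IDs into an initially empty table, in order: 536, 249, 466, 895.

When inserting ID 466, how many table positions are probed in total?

3

Insert 536: h=4, slot 4 empty => index 4.
Insert 249: h=4, slot 4 occupied => index 5.
Insert 466: h=4, slots 4,5 occupied => index 1.
Insert 895: h=1, slot 1 occupied => index 2.
Table: [_, 466, 895, _, 536, 249, _]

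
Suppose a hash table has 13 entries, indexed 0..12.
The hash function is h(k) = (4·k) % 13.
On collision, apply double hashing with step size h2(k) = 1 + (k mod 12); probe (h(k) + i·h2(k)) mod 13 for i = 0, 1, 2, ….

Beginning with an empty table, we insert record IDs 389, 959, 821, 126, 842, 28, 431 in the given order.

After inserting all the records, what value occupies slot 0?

28

389 hashes to 9; slot 9 is free -> place at 9.
959 hashes to 1; slot 1 is free -> place at 1.
821 hashes to 8; slot 8 is free -> place at 8.
126 hashes to 10; slot 10 is free -> place at 10.
842 hashes to 1, h2=3; 1 taken -> place at 4.
28 hashes to 8, h2=5; 8 taken -> place at 0.
431 hashes to 8, h2=12; 8 taken -> place at 7.
Table: [28, 959, _, _, 842, _, _, 431, 821, 389, 126, _, _]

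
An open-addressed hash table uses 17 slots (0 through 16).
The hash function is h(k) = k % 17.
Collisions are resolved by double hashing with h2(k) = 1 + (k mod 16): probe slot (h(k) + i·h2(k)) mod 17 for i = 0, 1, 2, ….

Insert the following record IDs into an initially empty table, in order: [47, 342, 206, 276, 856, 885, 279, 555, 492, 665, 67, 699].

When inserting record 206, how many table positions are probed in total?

47: h=13 -> slot 13
342: h=2 -> slot 2
206: h=2, h2=15, probe 2,0 -> slot 0
276: h=4 -> slot 4
856: h=6 -> slot 6
885: h=1 -> slot 1
279: h=7 -> slot 7
555: h=11 -> slot 11
492: h=16 -> slot 16
665: h=2, h2=10, probe 2,12 -> slot 12
67: h=16, h2=4, probe 16,3 -> slot 3
699: h=2, h2=12, probe 2,14 -> slot 14
Table: [206, 885, 342, 67, 276, ∅, 856, 279, ∅, ∅, ∅, 555, 665, 47, 699, ∅, 492]

2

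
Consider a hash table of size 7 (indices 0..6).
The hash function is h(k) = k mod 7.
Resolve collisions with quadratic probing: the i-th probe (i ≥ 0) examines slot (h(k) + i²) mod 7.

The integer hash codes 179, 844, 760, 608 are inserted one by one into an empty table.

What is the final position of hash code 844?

Insert 179: h=4, slot 4 empty → index 4.
Insert 844: h=4, slot 4 occupied → index 5.
Insert 760: h=4, slots 4,5 occupied → index 1.
Insert 608: h=6, slot 6 empty → index 6.
Table: [—, 760, —, —, 179, 844, 608]

5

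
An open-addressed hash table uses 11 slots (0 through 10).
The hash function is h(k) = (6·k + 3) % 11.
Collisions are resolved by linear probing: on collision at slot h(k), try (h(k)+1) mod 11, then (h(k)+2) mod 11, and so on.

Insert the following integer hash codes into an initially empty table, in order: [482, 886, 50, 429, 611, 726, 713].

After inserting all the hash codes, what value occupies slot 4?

482: h=2 -> slot 2
886: h=6 -> slot 6
50: h=6, probe 6,7 -> slot 7
429: h=3 -> slot 3
611: h=6, probe 6,7,8 -> slot 8
726: h=3, probe 3,4 -> slot 4
713: h=2, probe 2,3,4,5 -> slot 5
Table: [—, —, 482, 429, 726, 713, 886, 50, 611, —, —]

726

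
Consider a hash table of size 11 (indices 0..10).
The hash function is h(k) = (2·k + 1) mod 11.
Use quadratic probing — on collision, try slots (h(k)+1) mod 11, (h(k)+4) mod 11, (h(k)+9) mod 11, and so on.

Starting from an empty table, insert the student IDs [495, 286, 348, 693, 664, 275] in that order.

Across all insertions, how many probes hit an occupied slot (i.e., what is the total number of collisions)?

495: h=1 → slot 1
286: h=1, probe 1,2 → slot 2
348: h=4 → slot 4
693: h=1, probe 1,2,5 → slot 5
664: h=9 → slot 9
275: h=1, probe 1,2,5,10 → slot 10
Table: [∅, 495, 286, ∅, 348, 693, ∅, ∅, ∅, 664, 275]

6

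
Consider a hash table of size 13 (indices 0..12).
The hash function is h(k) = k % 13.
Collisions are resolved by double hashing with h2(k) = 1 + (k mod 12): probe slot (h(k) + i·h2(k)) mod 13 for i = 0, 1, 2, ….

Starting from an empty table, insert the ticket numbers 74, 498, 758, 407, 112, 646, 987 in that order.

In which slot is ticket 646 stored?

5

Insert 74: h=9, slot 9 empty => index 9.
Insert 498: h=4, slot 4 empty => index 4.
Insert 758: h=4, h2=3, slot 4 occupied => index 7.
Insert 407: h=4, h2=12, slot 4 occupied => index 3.
Insert 112: h=8, slot 8 empty => index 8.
Insert 646: h=9, h2=11, slots 9,7 occupied => index 5.
Insert 987: h=12, slot 12 empty => index 12.
Table: [_, _, _, 407, 498, 646, _, 758, 112, 74, _, _, 987]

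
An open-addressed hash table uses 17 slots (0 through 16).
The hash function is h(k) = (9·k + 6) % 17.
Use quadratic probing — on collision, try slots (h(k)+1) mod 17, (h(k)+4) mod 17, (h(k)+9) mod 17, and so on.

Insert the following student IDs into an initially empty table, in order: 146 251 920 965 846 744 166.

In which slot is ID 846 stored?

146: h=11 → slot 11
251: h=4 → slot 4
920: h=7 → slot 7
965: h=4, probe 4,5 → slot 5
846: h=4, probe 4,5,8 → slot 8
744: h=4, probe 4,5,8,13 → slot 13
166: h=4, probe 4,5,8,13,3 → slot 3
Table: [∅, ∅, ∅, 166, 251, 965, ∅, 920, 846, ∅, ∅, 146, ∅, 744, ∅, ∅, ∅]

8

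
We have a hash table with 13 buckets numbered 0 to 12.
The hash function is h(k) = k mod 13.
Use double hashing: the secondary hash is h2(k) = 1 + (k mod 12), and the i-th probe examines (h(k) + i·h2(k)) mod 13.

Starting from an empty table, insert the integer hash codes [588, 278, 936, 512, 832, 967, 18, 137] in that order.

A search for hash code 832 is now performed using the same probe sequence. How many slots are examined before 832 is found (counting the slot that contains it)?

3

Insert 588: h=3, slot 3 empty => index 3.
Insert 278: h=5, slot 5 empty => index 5.
Insert 936: h=0, slot 0 empty => index 0.
Insert 512: h=5, h2=9, slot 5 occupied => index 1.
Insert 832: h=0, h2=5, slots 0,5 occupied => index 10.
Insert 967: h=5, h2=8, slots 5,0 occupied => index 8.
Insert 18: h=5, h2=7, slot 5 occupied => index 12.
Insert 137: h=7, slot 7 empty => index 7.
Table: [936, 512, _, 588, _, 278, _, 137, 967, _, 832, _, 18]
Lookup 832: h=0, h2=5, probe 0,5,10 → found at 10.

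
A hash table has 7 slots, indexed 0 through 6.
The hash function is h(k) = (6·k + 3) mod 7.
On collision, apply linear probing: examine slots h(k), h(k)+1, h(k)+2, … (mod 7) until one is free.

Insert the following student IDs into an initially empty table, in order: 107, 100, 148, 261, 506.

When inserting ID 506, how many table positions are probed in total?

107 hashes to 1; slot 1 is free → place at 1.
100 hashes to 1; 1 taken → place at 2.
148 hashes to 2; 2 taken → place at 3.
261 hashes to 1; 1,2,3 taken → place at 4.
506 hashes to 1; 1,2,3,4 taken → place at 5.
Table: [∅, 107, 100, 148, 261, 506, ∅]

5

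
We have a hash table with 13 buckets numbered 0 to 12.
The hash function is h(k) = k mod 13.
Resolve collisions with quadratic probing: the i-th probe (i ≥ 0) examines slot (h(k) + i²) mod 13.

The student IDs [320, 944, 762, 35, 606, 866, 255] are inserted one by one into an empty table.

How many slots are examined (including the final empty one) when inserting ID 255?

320 hashes to 8; slot 8 is free → place at 8.
944 hashes to 8; 8 taken → place at 9.
762 hashes to 8; 8,9 taken → place at 12.
35 hashes to 9; 9 taken → place at 10.
606 hashes to 8; 8,9,12 taken → place at 4.
866 hashes to 8; 8,9,12,4 taken → place at 11.
255 hashes to 8; 8,9,12,4,11 taken → place at 7.
Table: [_, _, _, _, 606, _, _, 255, 320, 944, 35, 866, 762]

6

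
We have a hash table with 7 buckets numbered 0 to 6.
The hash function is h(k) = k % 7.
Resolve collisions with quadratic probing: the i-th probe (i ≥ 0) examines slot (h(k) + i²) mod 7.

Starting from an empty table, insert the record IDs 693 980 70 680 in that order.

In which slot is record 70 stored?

4

693 hashes to 0; slot 0 is free => place at 0.
980 hashes to 0; 0 taken => place at 1.
70 hashes to 0; 0,1 taken => place at 4.
680 hashes to 1; 1 taken => place at 2.
Table: [693, 980, 680, ., 70, ., .]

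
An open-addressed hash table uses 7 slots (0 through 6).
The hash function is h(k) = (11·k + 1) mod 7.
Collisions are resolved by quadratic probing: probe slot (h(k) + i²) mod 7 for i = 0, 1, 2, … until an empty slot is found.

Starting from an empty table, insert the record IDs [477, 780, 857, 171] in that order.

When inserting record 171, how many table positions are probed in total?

3

477 hashes to 5; slot 5 is free => place at 5.
780 hashes to 6; slot 6 is free => place at 6.
857 hashes to 6; 6 taken => place at 0.
171 hashes to 6; 6,0 taken => place at 3.
Table: [857, ∅, ∅, 171, ∅, 477, 780]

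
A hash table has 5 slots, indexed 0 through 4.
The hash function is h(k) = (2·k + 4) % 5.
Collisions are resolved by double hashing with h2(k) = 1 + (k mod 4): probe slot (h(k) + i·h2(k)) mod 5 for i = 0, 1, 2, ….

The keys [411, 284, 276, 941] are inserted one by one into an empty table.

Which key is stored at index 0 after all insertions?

411: h=1 => slot 1
284: h=2 => slot 2
276: h=1, h2=1, probe 1,2,3 => slot 3
941: h=1, h2=2, probe 1,3,0 => slot 0
Table: [941, 411, 284, 276, -]

941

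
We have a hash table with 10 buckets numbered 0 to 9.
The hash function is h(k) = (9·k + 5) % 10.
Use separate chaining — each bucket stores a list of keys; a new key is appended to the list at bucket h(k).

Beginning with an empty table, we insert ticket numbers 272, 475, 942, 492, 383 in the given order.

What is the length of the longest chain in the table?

3

Insert 272: h=3, bucket 3 empty -> new chain.
Insert 475: h=0, bucket 0 empty -> new chain.
Insert 942: h=3, bucket 3 nonempty -> append to chain.
Insert 492: h=3, bucket 3 nonempty -> append to chain.
Insert 383: h=2, bucket 2 empty -> new chain.
Final buckets:
0: 475
1: -
2: 383
3: 272 -> 942 -> 492
4: -
5: -
6: -
7: -
8: -
9: -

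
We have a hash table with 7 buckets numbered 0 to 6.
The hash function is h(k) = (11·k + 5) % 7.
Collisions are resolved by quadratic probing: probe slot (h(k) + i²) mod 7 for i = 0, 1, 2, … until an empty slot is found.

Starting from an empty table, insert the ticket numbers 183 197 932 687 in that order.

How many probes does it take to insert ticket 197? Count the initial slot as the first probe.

2

183 hashes to 2; slot 2 is free => place at 2.
197 hashes to 2; 2 taken => place at 3.
932 hashes to 2; 2,3 taken => place at 6.
687 hashes to 2; 2,3,6 taken => place at 4.
Table: [_, _, 183, 197, 687, _, 932]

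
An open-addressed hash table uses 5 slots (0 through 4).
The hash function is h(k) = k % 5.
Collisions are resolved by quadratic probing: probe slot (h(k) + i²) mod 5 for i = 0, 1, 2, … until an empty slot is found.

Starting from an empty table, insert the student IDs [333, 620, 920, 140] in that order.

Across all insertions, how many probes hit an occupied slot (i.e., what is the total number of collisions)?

333: h=3 → slot 3
620: h=0 → slot 0
920: h=0, probe 0,1 → slot 1
140: h=0, probe 0,1,4 → slot 4
Table: [620, 920, -, 333, 140]

3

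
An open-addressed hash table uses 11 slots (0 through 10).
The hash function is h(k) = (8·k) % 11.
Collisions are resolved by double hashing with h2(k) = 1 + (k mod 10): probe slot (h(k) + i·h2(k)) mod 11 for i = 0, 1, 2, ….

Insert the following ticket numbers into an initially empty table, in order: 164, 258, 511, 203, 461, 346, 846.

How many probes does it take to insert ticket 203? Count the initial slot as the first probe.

2

164: h=3 → slot 3
258: h=7 → slot 7
511: h=7, h2=2, probe 7,9 → slot 9
203: h=7, h2=4, probe 7,0 → slot 0
461: h=3, h2=2, probe 3,5 → slot 5
346: h=7, h2=7, probe 7,3,10 → slot 10
846: h=3, h2=7, probe 3,10,6 → slot 6
Table: [203, ∅, ∅, 164, ∅, 461, 846, 258, ∅, 511, 346]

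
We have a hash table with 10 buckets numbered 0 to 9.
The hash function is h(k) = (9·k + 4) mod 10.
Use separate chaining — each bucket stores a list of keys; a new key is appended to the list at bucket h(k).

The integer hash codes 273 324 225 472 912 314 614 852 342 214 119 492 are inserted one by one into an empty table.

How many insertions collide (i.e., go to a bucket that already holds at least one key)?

7

Insert 273: h=1, bucket 1 empty → new chain.
Insert 324: h=0, bucket 0 empty → new chain.
Insert 225: h=9, bucket 9 empty → new chain.
Insert 472: h=2, bucket 2 empty → new chain.
Insert 912: h=2, bucket 2 nonempty → append to chain.
Insert 314: h=0, bucket 0 nonempty → append to chain.
Insert 614: h=0, bucket 0 nonempty → append to chain.
Insert 852: h=2, bucket 2 nonempty → append to chain.
Insert 342: h=2, bucket 2 nonempty → append to chain.
Insert 214: h=0, bucket 0 nonempty → append to chain.
Insert 119: h=5, bucket 5 empty → new chain.
Insert 492: h=2, bucket 2 nonempty → append to chain.
Final buckets:
0: 324 -> 314 -> 614 -> 214
1: 273
2: 472 -> 912 -> 852 -> 342 -> 492
3: -
4: -
5: 119
6: -
7: -
8: -
9: 225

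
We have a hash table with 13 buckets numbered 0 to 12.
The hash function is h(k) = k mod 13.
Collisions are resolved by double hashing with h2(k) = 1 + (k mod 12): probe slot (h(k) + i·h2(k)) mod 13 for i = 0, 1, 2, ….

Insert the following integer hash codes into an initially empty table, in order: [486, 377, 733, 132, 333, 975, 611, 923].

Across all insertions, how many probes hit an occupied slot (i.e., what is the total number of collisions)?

486 hashes to 5; slot 5 is free -> place at 5.
377 hashes to 0; slot 0 is free -> place at 0.
733 hashes to 5, h2=2; 5 taken -> place at 7.
132 hashes to 2; slot 2 is free -> place at 2.
333 hashes to 8; slot 8 is free -> place at 8.
975 hashes to 0, h2=4; 0 taken -> place at 4.
611 hashes to 0, h2=12; 0 taken -> place at 12.
923 hashes to 0, h2=12; 0,12 taken -> place at 11.
Table: [377, —, 132, —, 975, 486, —, 733, 333, —, —, 923, 611]

5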